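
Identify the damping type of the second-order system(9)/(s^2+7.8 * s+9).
Standard form: ωn²/(s²+2ζωn·s+ωn²) gives ωn=3, ζ=1.3.
Overdamped (ζ = 1.3 > 1)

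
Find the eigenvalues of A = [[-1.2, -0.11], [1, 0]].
Eigenvalues solve det(λI - A) = 0.
Characteristic polynomial: λ^2 + 1.2*λ + 0.11 = 0.
Factor: (λ + 0.1)(λ + 1.1) = 0.
Roots: -0.1, -1.1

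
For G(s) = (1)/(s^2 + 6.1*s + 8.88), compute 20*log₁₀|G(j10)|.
Substitute s = j*10: G(j10) = -0.00757827 - 0.00507325j.
|G(j10)| = sqrt(Re² + Im²) = 0.00912.
20*log₁₀(0.00912) = -40.80 dB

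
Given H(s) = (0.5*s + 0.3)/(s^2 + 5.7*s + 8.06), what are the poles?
Set denominator = 0: s^2 + 5.7*s + 8.06 = (s + 2.6)(s + 3.1) = 0 → Poles: -2.6, -3.1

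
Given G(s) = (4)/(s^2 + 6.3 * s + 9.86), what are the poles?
Set denominator = 0: s^2 + 6.3*s + 9.86 = (s + 2.9)(s + 3.4) = 0 → Poles: -2.9, -3.4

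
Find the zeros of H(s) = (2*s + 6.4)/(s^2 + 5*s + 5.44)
Set numerator = 0: 2*s + 6.4 = 0 → Zeros: -3.2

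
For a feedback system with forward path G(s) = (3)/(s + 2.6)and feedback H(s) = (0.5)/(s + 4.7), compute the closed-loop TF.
Closed-loop T = G/(1+GH).
Numerator: G_num * H_den = 3*s + 14.1.
Denominator: G_den * H_den + G_num * H_num = (s^2 + 7.3*s + 12.22) + (1.5) = s^2 + 7.3*s + 13.72.
T(s) = (3*s + 14.1)/(s^2 + 7.3*s + 13.72)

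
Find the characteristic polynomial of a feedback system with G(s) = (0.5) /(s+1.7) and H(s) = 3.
Characteristic poly = G_den * H_den + G_num * H_num = (s + 1.7) + (1.5) = s + 3.2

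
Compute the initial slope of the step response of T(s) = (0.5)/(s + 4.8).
IVT: y'(0⁺) = lim_{s→∞} s²·Y(s) = lim_{s→∞} s·T(s).
deg(num) = 0, deg(den) = 1, relative degree = 1, so s·T(s) → (leading num)/(leading den) = 0.5/1 = 0.5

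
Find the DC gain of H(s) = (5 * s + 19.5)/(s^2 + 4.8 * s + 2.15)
DC gain = H(0) = num(0)/den(0) = 19.5/2.15 = 9.07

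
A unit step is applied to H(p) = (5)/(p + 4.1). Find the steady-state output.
FVT: lim_{t→∞} y(t) = lim_{p→0} p*Y(p) where Y(p) = H(p)/p.
= lim_{p→0} H(p) = H(0) = num(0)/den(0) = 5/4.1 = 1.22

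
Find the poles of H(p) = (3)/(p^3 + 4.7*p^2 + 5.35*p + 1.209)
Set denominator = 0: p^3 + 4.7*p^2 + 5.35*p + 1.209 = (p + 3.1)(p + 1.3)(p + 0.3) = 0 → Poles: -0.3, -1.3, -3.1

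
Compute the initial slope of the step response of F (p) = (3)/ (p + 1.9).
IVT: y'(0⁺) = lim_{p→∞} p²·Y(p) = lim_{p→∞} p·F(p).
deg(num) = 0, deg(den) = 1, relative degree = 1, so p·F(p) → (leading num)/(leading den) = 3/1 = 3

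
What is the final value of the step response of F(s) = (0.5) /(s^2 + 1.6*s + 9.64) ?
FVT: lim_{t→∞} y(t) = lim_{s→0} s*Y(s) where Y(s) = F(s)/s.
= lim_{s→0} F(s) = F(0) = num(0)/den(0) = 0.5/9.64 = 0.05187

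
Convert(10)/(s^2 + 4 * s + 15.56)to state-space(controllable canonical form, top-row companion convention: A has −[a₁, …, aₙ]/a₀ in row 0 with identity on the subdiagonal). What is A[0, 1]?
Reachable canonical form for den = s^2 + 4*s + 15.56: top row of A = -[a₁,a₂,...,aₙ]/a₀, ones on the subdiagonal, zeros elsewhere.
A = [[-4, -15.56], [1, 0]].
A[0,1] = -15.56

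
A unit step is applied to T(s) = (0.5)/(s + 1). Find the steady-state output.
FVT: lim_{t→∞} y(t) = lim_{s→0} s*Y(s) where Y(s) = T(s)/s.
= lim_{s→0} T(s) = T(0) = num(0)/den(0) = 0.5/1 = 0.5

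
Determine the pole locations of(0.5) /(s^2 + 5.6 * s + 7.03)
Set denominator = 0: s^2 + 5.6*s + 7.03 = (s + 3.7)(s + 1.9) = 0 → Poles: -1.9, -3.7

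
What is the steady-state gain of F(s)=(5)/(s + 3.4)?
DC gain = F(0) = num(0)/den(0) = 5/3.4 = 1.471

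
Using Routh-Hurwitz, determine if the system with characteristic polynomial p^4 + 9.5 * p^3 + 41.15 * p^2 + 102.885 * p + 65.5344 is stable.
Routh array:
p^4: [1, 41.15, 65.5344]; p^3: [9.5, 102.885]; p^2: [30.32, 65.5344]; p^1: [82.3515]; p^0: [65.5344]
First column: [1, 9.5, 30.32, 82.3515, 65.5344]. Sign changes = 0.
Yes, stable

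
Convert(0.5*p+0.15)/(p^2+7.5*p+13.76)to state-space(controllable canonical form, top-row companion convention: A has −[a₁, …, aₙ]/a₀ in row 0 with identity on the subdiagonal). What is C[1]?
Reachable canonical form: C = numerator coefficients (right-aligned, zero-padded to length n).
num = 0.5*p + 0.15, C = [[0.5, 0.15]].
C[1] = 0.15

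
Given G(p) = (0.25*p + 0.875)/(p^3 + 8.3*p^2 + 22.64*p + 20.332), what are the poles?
Set denominator = 0: p^3 + 8.3*p^2 + 22.64*p + 20.332 = (p + 3.4)(p + 2.6)(p + 2.3) = 0 → Poles: -2.3, -2.6, -3.4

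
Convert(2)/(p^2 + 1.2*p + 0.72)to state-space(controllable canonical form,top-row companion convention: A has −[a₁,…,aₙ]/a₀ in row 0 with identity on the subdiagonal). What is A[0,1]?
Reachable canonical form for den = p^2 + 1.2*p + 0.72: top row of A = -[a₁,a₂,...,aₙ]/a₀, ones on the subdiagonal, zeros elsewhere.
A = [[-1.2, -0.72], [1, 0]].
A[0,1] = -0.72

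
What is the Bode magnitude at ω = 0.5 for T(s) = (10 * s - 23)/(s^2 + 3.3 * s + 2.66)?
Substitute s = j*0.5: T(j0.5) = -5.53068 + 5.86125j.
|T(j0.5)| = sqrt(Re² + Im²) = 8.059.
20*log₁₀(8.059) = 18.13 dB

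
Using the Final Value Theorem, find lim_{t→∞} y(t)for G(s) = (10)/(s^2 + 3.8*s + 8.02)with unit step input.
FVT: lim_{t→∞} y(t) = lim_{s→0} s*Y(s) where Y(s) = G(s)/s.
= lim_{s→0} G(s) = G(0) = num(0)/den(0) = 10/8.02 = 1.247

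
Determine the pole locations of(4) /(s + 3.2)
Set denominator = 0: s + 3.2 = 0 → Poles: -3.2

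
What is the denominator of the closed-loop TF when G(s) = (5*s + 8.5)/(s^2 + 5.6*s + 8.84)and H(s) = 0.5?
Characteristic poly = G_den * H_den + G_num * H_num = (s^2 + 5.6*s + 8.84) + (2.5*s + 4.25) = s^2 + 8.1*s + 13.09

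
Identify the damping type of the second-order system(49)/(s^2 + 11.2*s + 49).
Standard form: ωn²/(s²+2ζωn·s+ωn²) gives ωn=7, ζ=0.8.
Underdamped (ζ = 0.8 < 1)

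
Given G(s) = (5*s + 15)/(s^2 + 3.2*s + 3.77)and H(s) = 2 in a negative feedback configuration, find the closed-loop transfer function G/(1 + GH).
Closed-loop T = G/(1+GH).
Numerator: G_num * H_den = 5*s + 15.
Denominator: G_den * H_den + G_num * H_num = (s^2 + 3.2*s + 3.77) + (10*s + 30) = s^2 + 13.2*s + 33.77.
T(s) = (5*s + 15)/(s^2 + 13.2*s + 33.77)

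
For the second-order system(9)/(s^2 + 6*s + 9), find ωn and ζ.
Standard form: ωn²/(s²+2ζωn·s+ωn²).
const=9=ωn² → ωn=3, s coeff=6=2ζωn → ζ=1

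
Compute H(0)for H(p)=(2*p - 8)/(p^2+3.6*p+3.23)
DC gain = H(0) = num(0)/den(0) = -8/3.23 = -2.477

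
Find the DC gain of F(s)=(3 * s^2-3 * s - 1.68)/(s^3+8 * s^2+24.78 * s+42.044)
DC gain = F(0) = num(0)/den(0) = -1.68/42.044 = -0.03996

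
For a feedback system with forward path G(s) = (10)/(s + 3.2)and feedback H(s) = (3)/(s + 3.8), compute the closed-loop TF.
Closed-loop T = G/(1+GH).
Numerator: G_num * H_den = 10*s + 38.
Denominator: G_den * H_den + G_num * H_num = (s^2 + 7*s + 12.16) + (30) = s^2 + 7*s + 42.16.
T(s) = (10*s + 38)/(s^2 + 7*s + 42.16)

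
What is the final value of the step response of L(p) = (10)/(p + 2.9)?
FVT: lim_{t→∞} y(t) = lim_{p→0} p*Y(p) where Y(p) = L(p)/p.
= lim_{p→0} L(p) = L(0) = num(0)/den(0) = 10/2.9 = 3.448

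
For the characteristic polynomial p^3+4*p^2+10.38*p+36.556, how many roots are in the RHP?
p^3 + 4*p^2 + 10.38*p + 36.556 = (p + 3.8)(p^2 + 0.2*p + 9.62). Poles: -0.1 + 3.1j, -0.1 - 3.1j, -3.8. RHP poles (Re>0): 0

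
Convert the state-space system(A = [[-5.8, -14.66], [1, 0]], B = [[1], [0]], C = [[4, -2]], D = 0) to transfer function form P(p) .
P(p) = C(pI - A)⁻¹B + D.
Characteristic polynomial det(pI - A) = p^2 + 5.8*p + 14.66.
Numerator from C·adj(pI-A)·B + D·det(pI-A) = 4*p - 2.
P(p) = (4*p - 2)/(p^2 + 5.8*p + 14.66)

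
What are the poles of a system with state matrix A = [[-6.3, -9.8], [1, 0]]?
Eigenvalues solve det(λI - A) = 0.
Characteristic polynomial: λ^2 + 6.3*λ + 9.8 = 0.
Factor: (λ + 2.8)(λ + 3.5) = 0.
Roots: -2.8, -3.5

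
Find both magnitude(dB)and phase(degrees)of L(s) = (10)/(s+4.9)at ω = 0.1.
Substitute s = j*0.1: L(j0.1) = 2.03997 - 0.041632j.
|L| = 20*log₁₀(sqrt(Re²+Im²)) = 6.19 dB.
∠L = atan2(Im, Re) = -1.17°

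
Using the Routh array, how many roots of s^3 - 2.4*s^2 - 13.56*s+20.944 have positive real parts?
Routh array:
s^3: [1, -13.56]; s^2: [-2.4, 20.944]; s^1: [-4.83333]; s^0: [20.944]
First column: [1, -2.4, -4.83333, 20.944]. Sign changes = RHP roots = 2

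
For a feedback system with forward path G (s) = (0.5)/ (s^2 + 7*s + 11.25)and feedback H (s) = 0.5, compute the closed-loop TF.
Closed-loop T = G/(1+GH).
Numerator: G_num * H_den = 0.5.
Denominator: G_den * H_den + G_num * H_num = (s^2 + 7*s + 11.25) + (0.25) = s^2 + 7*s + 11.5.
T(s) = (0.5)/(s^2 + 7*s + 11.5)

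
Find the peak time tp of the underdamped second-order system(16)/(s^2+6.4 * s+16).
Standard form: ωn²/(s²+2ζωn·s+ωn²) → ωn = 4, ζ = 0.8.
ωd = ωn·√(1-ζ²) = 4·√(1-0.8²) = 2.4.
tp = π/ωd = π/2.4 = 1.309 s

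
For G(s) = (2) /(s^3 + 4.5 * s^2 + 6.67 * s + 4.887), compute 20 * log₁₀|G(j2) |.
Substitute s = j*2: G(j2) = -0.130825 - 0.0532758j.
|G(j2)| = sqrt(Re² + Im²) = 0.1413.
20*log₁₀(0.1413) = -17.00 dB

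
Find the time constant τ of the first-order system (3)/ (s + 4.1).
First-order system: τ = -1/pole. Pole = -4.1. τ = -1/(-4.1) = 0.2439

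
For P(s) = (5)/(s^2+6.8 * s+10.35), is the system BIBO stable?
Denominator: s^2 + 6.8*s + 10.35 = (s + 2.3)(s + 4.5). Poles: -2.3, -4.5. All Re(p)<0: Yes (stable)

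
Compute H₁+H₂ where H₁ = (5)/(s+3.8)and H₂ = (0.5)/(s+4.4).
Parallel: H = H₁ + H₂ = (n₁·d₂ + n₂·d₁)/(d₁·d₂).
n₁·d₂ = 5*s + 22. n₂·d₁ = 0.5*s + 1.9. Sum = 5.5*s + 23.9. d₁·d₂ = s^2 + 8.2*s + 16.72.
H(s) = (5.5*s + 23.9)/(s^2 + 8.2*s + 16.72)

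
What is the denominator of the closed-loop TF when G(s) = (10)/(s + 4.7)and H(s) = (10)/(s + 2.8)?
Characteristic poly = G_den * H_den + G_num * H_num = (s^2 + 7.5*s + 13.16) + (100) = s^2 + 7.5*s + 113.16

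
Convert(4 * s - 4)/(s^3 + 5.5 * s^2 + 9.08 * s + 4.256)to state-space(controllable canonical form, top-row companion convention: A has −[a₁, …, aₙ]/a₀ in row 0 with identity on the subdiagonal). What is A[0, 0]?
Reachable canonical form for den = s^3 + 5.5*s^2 + 9.08*s + 4.256: top row of A = -[a₁,a₂,...,aₙ]/a₀, ones on the subdiagonal, zeros elsewhere.
A = [[-5.5, -9.08, -4.256], [1, 0, 0], [0, 1, 0]].
A[0,0] = -5.5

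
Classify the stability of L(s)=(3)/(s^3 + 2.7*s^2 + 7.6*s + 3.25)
Denominator: s^3 + 2.7*s^2 + 7.6*s + 3.25 = (s + 0.5)(s^2 + 2.2*s + 6.5). Poles: -0.5, -1.1 + 2.3j, -1.1 - 2.3j. Stable (all poles in LHP)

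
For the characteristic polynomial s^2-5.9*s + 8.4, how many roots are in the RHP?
s^2 - 5.9*s + 8.4 = (s - 3.5)(s - 2.4). Poles: 2.4, 3.5. RHP poles (Re>0): 2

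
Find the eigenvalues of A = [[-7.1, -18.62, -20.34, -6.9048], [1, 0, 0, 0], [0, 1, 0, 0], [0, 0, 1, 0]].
Eigenvalues solve det(λI - A) = 0.
Characteristic polynomial: λ^4 + 7.1*λ^3 + 18.62*λ^2 + 20.34*λ + 6.9048 = 0.
Factor: (λ + 0.6)(λ + 2.1)(λ^2 + 4.4*λ + 5.48) = 0.
Roots: -0.6, -2.1, -2.2 + 0.8j, -2.2 - 0.8j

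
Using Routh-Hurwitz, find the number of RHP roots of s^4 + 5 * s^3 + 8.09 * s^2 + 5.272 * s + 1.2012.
Routh array:
s^4: [1, 8.09, 1.2012]; s^3: [5, 5.272]; s^2: [7.0356, 1.2012]; s^1: [4.41834]; s^0: [1.2012]
First column: [1, 5, 7.0356, 4.41834, 1.2012]. Sign changes = RHP roots = 0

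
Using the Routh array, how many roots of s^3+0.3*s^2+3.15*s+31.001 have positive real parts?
Routh array:
s^3: [1, 3.15]; s^2: [0.3, 31.001]; s^1: [-100.187]; s^0: [31.001]
First column: [1, 0.3, -100.187, 31.001]. Sign changes = RHP roots = 2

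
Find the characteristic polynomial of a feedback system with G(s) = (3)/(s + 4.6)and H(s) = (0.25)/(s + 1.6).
Characteristic poly = G_den * H_den + G_num * H_num = (s^2 + 6.2*s + 7.36) + (0.75) = s^2 + 6.2*s + 8.11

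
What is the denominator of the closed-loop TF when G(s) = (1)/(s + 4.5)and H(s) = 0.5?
Characteristic poly = G_den * H_den + G_num * H_num = (s + 4.5) + (0.5) = s + 5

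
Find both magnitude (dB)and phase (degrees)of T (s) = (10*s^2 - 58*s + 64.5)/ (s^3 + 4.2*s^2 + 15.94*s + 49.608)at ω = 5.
Substitute s = j*5: T(j5) = 4.57237 + 1.49609j.
|T| = 20*log₁₀(sqrt(Re²+Im²)) = 13.64 dB.
∠T = atan2(Im, Re) = 18.12° (principal value).
Summing the individual angle contributions Σ∠(j5 − zᵢ) − Σ∠(j5 − pₖ) over the 2 zero(s) and 3 pole(s), each followed continuously from ω = 0 (DC phase referenced to (−180°, 180°]), gives -341.88°, i.e. the principal value - 360°. Continuous Bode phase = -341.88°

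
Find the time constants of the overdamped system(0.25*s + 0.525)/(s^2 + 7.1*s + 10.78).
Overdamped: real poles at -4.9, -2.2. τ = -1/pole → τ₁ = 0.2041, τ₂ = 0.4545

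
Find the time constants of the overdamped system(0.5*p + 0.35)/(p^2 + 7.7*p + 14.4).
Overdamped: real poles at -3.2, -4.5. τ = -1/pole → τ₁ = 0.3125, τ₂ = 0.2222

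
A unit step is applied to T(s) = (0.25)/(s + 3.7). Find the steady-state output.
FVT: lim_{t→∞} y(t) = lim_{s→0} s*Y(s) where Y(s) = T(s)/s.
= lim_{s→0} T(s) = T(0) = num(0)/den(0) = 0.25/3.7 = 0.06757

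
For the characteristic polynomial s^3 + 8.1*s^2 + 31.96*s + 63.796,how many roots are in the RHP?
s^3 + 8.1*s^2 + 31.96*s + 63.796 = (s + 4.1)(s^2 + 4*s + 15.56). Poles: -2 + 3.4j, -2 - 3.4j, -4.1. RHP poles (Re>0): 0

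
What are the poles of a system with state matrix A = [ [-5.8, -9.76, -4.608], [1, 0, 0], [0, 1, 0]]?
Eigenvalues solve det(λI - A) = 0.
Characteristic polynomial: λ^3 + 5.8*λ^2 + 9.76*λ + 4.608 = 0.
Factor: (λ + 3.2)(λ + 1.8)(λ + 0.8) = 0.
Roots: -0.8, -1.8, -3.2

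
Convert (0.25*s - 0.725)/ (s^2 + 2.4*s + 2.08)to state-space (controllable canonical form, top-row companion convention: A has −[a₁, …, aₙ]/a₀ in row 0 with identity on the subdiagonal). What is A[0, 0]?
Reachable canonical form for den = s^2 + 2.4*s + 2.08: top row of A = -[a₁,a₂,...,aₙ]/a₀, ones on the subdiagonal, zeros elsewhere.
A = [[-2.4, -2.08], [1, 0]].
A[0,0] = -2.4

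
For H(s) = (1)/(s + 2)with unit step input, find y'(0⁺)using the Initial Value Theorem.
IVT: y'(0⁺) = lim_{s→∞} s²·Y(s) = lim_{s→∞} s·H(s).
deg(num) = 0, deg(den) = 1, relative degree = 1, so s·H(s) → (leading num)/(leading den) = 1/1 = 1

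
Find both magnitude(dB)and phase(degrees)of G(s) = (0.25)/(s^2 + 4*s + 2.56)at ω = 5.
Substitute s = j*5: G(j5) = -0.00620882 - 0.00553371j.
|G| = 20*log₁₀(sqrt(Re²+Im²)) = -41.60 dB.
∠G = atan2(Im, Re) = -138.29°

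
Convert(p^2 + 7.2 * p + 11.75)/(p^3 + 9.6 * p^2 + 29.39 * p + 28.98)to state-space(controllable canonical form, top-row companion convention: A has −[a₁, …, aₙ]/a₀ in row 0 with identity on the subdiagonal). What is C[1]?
Reachable canonical form: C = numerator coefficients (right-aligned, zero-padded to length n).
num = p^2 + 7.2*p + 11.75, C = [[1, 7.2, 11.75]].
C[1] = 7.2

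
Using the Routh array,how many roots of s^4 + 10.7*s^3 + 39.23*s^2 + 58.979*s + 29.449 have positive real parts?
Routh array:
s^4: [1, 39.23, 29.449]; s^3: [10.7, 58.979]; s^2: [33.7179, 29.449]; s^1: [49.6337]; s^0: [29.449]
First column: [1, 10.7, 33.7179, 49.6337, 29.449]. Sign changes = RHP roots = 0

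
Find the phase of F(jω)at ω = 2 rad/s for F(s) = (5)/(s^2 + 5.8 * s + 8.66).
Substitute s = j*2: F(j2) = 0.149096 - 0.371139j.
∠F(j2) = atan2(Im, Re) = atan2(-0.371139, 0.149096) = -68.11°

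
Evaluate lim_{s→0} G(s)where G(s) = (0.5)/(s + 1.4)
DC gain = G(0) = num(0)/den(0) = 0.5/1.4 = 0.3571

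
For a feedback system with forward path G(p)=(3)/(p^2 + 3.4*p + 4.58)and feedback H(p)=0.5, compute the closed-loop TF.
Closed-loop T = G/(1+GH).
Numerator: G_num * H_den = 3.
Denominator: G_den * H_den + G_num * H_num = (p^2 + 3.4*p + 4.58) + (1.5) = p^2 + 3.4*p + 6.08.
T(p) = (3)/(p^2 + 3.4*p + 6.08)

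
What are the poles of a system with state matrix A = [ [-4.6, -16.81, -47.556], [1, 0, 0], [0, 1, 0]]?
Eigenvalues solve det(λI - A) = 0.
Characteristic polynomial: λ^3 + 4.6*λ^2 + 16.81*λ + 47.556 = 0.
Factor: (λ + 3.6)(λ^2 + λ + 13.21) = 0.
Roots: -0.5 + 3.6j, -0.5 - 3.6j, -3.6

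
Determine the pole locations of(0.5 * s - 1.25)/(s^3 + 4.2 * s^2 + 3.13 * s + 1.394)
Set denominator = 0: s^3 + 4.2*s^2 + 3.13*s + 1.394 = (s + 3.4)(s^2 + 0.8*s + 0.41) = 0 → Poles: -0.4 + 0.5j, -0.4 - 0.5j, -3.4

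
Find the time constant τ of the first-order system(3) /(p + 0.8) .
First-order system: τ = -1/pole. Pole = -0.8. τ = -1/(-0.8) = 1.25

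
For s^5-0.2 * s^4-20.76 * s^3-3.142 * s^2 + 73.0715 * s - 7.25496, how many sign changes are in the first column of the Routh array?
Routh array:
s^5: [1, -20.76, 73.0715]; s^4: [-0.2, -3.142, -7.25496]; s^3: [-36.47, 36.7967]; s^2: [-3.34379, -7.25496]; s^1: [115.925]; s^0: [-7.25496]
First column: [1, -0.2, -36.47, -3.34379, 115.925, -7.25496]. Sign changes = 3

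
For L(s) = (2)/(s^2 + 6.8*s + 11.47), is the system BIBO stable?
Denominator: s^2 + 6.8*s + 11.47 = (s + 3.1)(s + 3.7). Poles: -3.1, -3.7. All Re(p)<0: Yes (stable)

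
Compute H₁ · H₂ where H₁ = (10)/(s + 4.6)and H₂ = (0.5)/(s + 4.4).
Series: H = H₁ · H₂ = (n₁·n₂)/(d₁·d₂).
Num: n₁·n₂ = 5. Den: d₁·d₂ = s^2 + 9*s + 20.24.
H(s) = (5)/(s^2 + 9*s + 20.24)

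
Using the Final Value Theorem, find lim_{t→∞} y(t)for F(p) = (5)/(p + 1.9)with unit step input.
FVT: lim_{t→∞} y(t) = lim_{p→0} p*Y(p) where Y(p) = F(p)/p.
= lim_{p→0} F(p) = F(0) = num(0)/den(0) = 5/1.9 = 2.632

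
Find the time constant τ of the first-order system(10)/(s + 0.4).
First-order system: τ = -1/pole. Pole = -0.4. τ = -1/(-0.4) = 2.5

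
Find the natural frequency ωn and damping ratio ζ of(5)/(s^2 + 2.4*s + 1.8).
Underdamped: complex pole -1.2 + 0.6j. ωn = |pole| = 1.342, ζ = -Re(pole)/ωn = 0.8944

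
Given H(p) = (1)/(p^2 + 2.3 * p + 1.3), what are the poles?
Set denominator = 0: p^2 + 2.3*p + 1.3 = (p + 1.3)(p + 1) = 0 → Poles: -1, -1.3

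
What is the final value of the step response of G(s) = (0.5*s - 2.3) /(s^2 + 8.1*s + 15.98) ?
FVT: lim_{t→∞} y(t) = lim_{s→0} s*Y(s) where Y(s) = G(s)/s.
= lim_{s→0} G(s) = G(0) = num(0)/den(0) = -2.3/15.98 = -0.1439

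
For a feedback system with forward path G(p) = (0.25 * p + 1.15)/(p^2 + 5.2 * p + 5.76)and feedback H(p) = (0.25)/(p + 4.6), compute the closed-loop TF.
Closed-loop T = G/(1+GH).
Numerator: G_num * H_den = 0.25*p^2 + 2.3*p + 5.29.
Denominator: G_den * H_den + G_num * H_num = (p^3 + 9.8*p^2 + 29.68*p + 26.496) + (0.0625*p + 0.2875) = p^3 + 9.8*p^2 + 29.7425*p + 26.7835.
T(p) = (0.25*p^2 + 2.3*p + 5.29)/(p^3 + 9.8*p^2 + 29.7425*p + 26.7835)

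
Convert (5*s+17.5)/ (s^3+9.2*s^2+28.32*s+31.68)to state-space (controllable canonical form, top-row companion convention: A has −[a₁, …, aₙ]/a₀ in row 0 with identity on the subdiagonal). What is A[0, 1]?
Reachable canonical form for den = s^3 + 9.2*s^2 + 28.32*s + 31.68: top row of A = -[a₁,a₂,...,aₙ]/a₀, ones on the subdiagonal, zeros elsewhere.
A = [[-9.2, -28.32, -31.68], [1, 0, 0], [0, 1, 0]].
A[0,1] = -28.32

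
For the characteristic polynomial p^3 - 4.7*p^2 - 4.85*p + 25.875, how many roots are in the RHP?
p^3 - 4.7*p^2 - 4.85*p + 25.875 = (p - 4.5)(p + 2.3)(p - 2.5). Poles: -2.3, 2.5, 4.5. RHP poles (Re>0): 2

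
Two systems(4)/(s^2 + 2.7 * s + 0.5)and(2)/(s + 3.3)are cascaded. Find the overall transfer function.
Series: H = H₁ · H₂ = (n₁·n₂)/(d₁·d₂).
Num: n₁·n₂ = 8. Den: d₁·d₂ = s^3 + 6*s^2 + 9.41*s + 1.65.
H(s) = (8)/(s^3 + 6*s^2 + 9.41*s + 1.65)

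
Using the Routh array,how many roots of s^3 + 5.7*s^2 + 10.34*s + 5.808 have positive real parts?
Routh array:
s^3: [1, 10.34]; s^2: [5.7, 5.808]; s^1: [9.32105]; s^0: [5.808]
First column: [1, 5.7, 9.32105, 5.808]. Sign changes = RHP roots = 0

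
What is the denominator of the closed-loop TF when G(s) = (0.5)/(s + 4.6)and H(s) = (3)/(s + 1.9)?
Characteristic poly = G_den * H_den + G_num * H_num = (s^2 + 6.5*s + 8.74) + (1.5) = s^2 + 6.5*s + 10.24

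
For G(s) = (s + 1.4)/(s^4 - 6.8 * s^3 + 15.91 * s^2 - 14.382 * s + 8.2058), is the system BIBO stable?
Denominator: s^4 - 6.8*s^3 + 15.91*s^2 - 14.382*s + 8.2058 = (s^2 - s + 0.89)(s^2 - 5.8*s + 9.22). Poles: 0.5 + 0.8j, 0.5 - 0.8j, 2.9 + 0.9j, 2.9 - 0.9j. All Re(p)<0: No (unstable)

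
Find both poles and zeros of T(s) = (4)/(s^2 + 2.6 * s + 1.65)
Set denominator = 0: s^2 + 2.6*s + 1.65 = (s + 1.5)(s + 1.1) = 0 → Poles: -1.1, -1.5
Numerator is a nonzero constant (4) → Zeros: none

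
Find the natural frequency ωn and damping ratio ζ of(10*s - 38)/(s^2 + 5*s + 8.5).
Underdamped: complex pole -2.5 + 1.5j. ωn = |pole| = 2.915, ζ = -Re(pole)/ωn = 0.8575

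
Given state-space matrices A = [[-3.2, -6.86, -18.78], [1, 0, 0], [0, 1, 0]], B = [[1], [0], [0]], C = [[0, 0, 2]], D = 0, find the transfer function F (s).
F(s) = C(sI - A)⁻¹B + D.
Characteristic polynomial det(sI - A) = s^3 + 3.2*s^2 + 6.86*s + 18.78.
Numerator from C·adj(sI-A)·B + D·det(sI-A) = 2.
F(s) = (2)/(s^3 + 3.2*s^2 + 6.86*s + 18.78)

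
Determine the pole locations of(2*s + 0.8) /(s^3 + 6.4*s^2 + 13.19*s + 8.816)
Set denominator = 0: s^3 + 6.4*s^2 + 13.19*s + 8.816 = (s + 1.9)(s + 2.9)(s + 1.6) = 0 → Poles: -1.6, -1.9, -2.9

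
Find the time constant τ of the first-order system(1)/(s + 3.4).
First-order system: τ = -1/pole. Pole = -3.4. τ = -1/(-3.4) = 0.2941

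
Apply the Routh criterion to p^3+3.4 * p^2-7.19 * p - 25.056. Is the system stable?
Routh array:
p^3: [1, -7.19]; p^2: [3.4, -25.056]; p^1: [0.179412]; p^0: [-25.056]
First column: [1, 3.4, 0.179412, -25.056]. Sign changes = 1.
No, unstable (1 RHP root(s))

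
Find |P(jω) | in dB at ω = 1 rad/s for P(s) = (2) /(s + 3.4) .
Substitute s = j*1: P(j1) = 0.541401 - 0.159236j.
|P(j1)| = sqrt(Re² + Im²) = 0.5643.
20*log₁₀(0.5643) = -4.97 dB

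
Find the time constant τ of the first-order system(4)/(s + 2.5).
First-order system: τ = -1/pole. Pole = -2.5. τ = -1/(-2.5) = 0.4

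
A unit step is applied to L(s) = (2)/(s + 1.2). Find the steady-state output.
FVT: lim_{t→∞} y(t) = lim_{s→0} s*Y(s) where Y(s) = L(s)/s.
= lim_{s→0} L(s) = L(0) = num(0)/den(0) = 2/1.2 = 1.667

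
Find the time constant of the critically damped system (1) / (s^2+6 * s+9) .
Critically damped (ζ = 1): repeated real pole at -3, -3. τ = -1/pole = 0.3333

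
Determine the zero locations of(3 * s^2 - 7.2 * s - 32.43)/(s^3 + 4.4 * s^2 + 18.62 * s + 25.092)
Set numerator = 0: 3*s^2 - 7.2*s - 32.43 = 3*(s - 4.7)(s + 2.3) = 0 → Zeros: -2.3, 4.7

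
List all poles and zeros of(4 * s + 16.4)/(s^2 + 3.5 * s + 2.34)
Set denominator = 0: s^2 + 3.5*s + 2.34 = (s + 2.6)(s + 0.9) = 0 → Poles: -0.9, -2.6
Set numerator = 0: 4*s + 16.4 = 0 → Zeros: -4.1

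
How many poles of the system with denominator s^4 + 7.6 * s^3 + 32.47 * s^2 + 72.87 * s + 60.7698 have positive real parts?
s^4 + 7.6*s^3 + 32.47*s^2 + 72.87*s + 60.7698 = (s + 2.1)(s + 2.1)(s^2 + 3.4*s + 13.78). Poles: -1.7 + 3.3j, -1.7 - 3.3j, -2.1, -2.1. RHP poles (Re>0): 0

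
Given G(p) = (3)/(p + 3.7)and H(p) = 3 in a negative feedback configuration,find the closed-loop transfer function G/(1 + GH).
Closed-loop T = G/(1+GH).
Numerator: G_num * H_den = 3.
Denominator: G_den * H_den + G_num * H_num = (p + 3.7) + (9) = p + 12.7.
T(p) = (3)/(p + 12.7)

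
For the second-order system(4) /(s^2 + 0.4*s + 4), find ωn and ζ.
Standard form: ωn²/(s²+2ζωn·s+ωn²).
const=4=ωn² → ωn=2, s coeff=0.4=2ζωn → ζ=0.1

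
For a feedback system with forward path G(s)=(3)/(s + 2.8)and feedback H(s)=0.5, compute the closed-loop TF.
Closed-loop T = G/(1+GH).
Numerator: G_num * H_den = 3.
Denominator: G_den * H_den + G_num * H_num = (s + 2.8) + (1.5) = s + 4.3.
T(s) = (3)/(s + 4.3)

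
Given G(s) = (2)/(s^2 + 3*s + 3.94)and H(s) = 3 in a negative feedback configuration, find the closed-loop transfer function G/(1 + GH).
Closed-loop T = G/(1+GH).
Numerator: G_num * H_den = 2.
Denominator: G_den * H_den + G_num * H_num = (s^2 + 3*s + 3.94) + (6) = s^2 + 3*s + 9.94.
T(s) = (2)/(s^2 + 3*s + 9.94)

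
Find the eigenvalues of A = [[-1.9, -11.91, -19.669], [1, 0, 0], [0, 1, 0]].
Eigenvalues solve det(λI - A) = 0.
Characteristic polynomial: λ^3 + 1.9*λ^2 + 11.91*λ + 19.669 = 0.
Factor: (λ + 1.7)(λ^2 + 0.2*λ + 11.57) = 0.
Roots: -0.1 + 3.4j, -0.1 - 3.4j, -1.7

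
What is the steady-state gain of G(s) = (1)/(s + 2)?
DC gain = G(0) = num(0)/den(0) = 1/2 = 0.5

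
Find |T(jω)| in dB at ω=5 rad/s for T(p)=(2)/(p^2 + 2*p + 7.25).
Substitute p = j*5: T(j5) = -0.0855293 - 0.0481855j.
|T(j5)| = sqrt(Re² + Im²) = 0.09817.
20*log₁₀(0.09817) = -20.16 dB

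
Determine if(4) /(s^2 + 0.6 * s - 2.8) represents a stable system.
Denominator: s^2 + 0.6*s - 2.8 = (s - 1.4)(s + 2). Poles: -2, 1.4. All Re(p)<0: No (unstable)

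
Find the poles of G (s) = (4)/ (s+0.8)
Set denominator = 0: s + 0.8 = 0 → Poles: -0.8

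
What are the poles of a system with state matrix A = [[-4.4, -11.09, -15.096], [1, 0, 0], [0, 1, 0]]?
Eigenvalues solve det(λI - A) = 0.
Characteristic polynomial: λ^3 + 4.4*λ^2 + 11.09*λ + 15.096 = 0.
Factor: (λ + 2.4)(λ^2 + 2*λ + 6.29) = 0.
Roots: -1 + 2.3j, -1 - 2.3j, -2.4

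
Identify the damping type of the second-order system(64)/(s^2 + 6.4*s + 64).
Standard form: ωn²/(s²+2ζωn·s+ωn²) gives ωn=8, ζ=0.4.
Underdamped (ζ = 0.4 < 1)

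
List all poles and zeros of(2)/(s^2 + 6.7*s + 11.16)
Set denominator = 0: s^2 + 6.7*s + 11.16 = (s + 3.6)(s + 3.1) = 0 → Poles: -3.1, -3.6
Numerator is a nonzero constant (2) → Zeros: none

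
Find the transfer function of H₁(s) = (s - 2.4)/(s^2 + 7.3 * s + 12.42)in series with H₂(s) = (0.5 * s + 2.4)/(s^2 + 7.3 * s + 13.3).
Series: H = H₁ · H₂ = (n₁·n₂)/(d₁·d₂).
Num: n₁·n₂ = 0.5*s^2 + 1.2*s - 5.76. Den: d₁·d₂ = s^4 + 14.6*s^3 + 79.01*s^2 + 187.756*s + 165.186.
H(s) = (0.5*s^2 + 1.2*s - 5.76)/(s^4 + 14.6*s^3 + 79.01*s^2 + 187.756*s + 165.186)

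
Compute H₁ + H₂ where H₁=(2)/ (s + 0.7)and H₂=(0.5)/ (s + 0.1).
Parallel: H = H₁ + H₂ = (n₁·d₂ + n₂·d₁)/(d₁·d₂).
n₁·d₂ = 2*s + 0.2. n₂·d₁ = 0.5*s + 0.35. Sum = 2.5*s + 0.55. d₁·d₂ = s^2 + 0.8*s + 0.07.
H(s) = (2.5*s + 0.55)/(s^2 + 0.8*s + 0.07)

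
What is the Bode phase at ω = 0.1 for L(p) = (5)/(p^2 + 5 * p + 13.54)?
Substitute p = j*0.1: L(j0.1) = 0.369045 - 0.013638j.
∠L(j0.1) = atan2(Im, Re) = atan2(-0.013638, 0.369045) = -2.12°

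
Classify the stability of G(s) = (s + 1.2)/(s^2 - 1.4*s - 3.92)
Denominator: s^2 - 1.4*s - 3.92 = (s - 2.8)(s + 1.4). Poles: -1.4, 2.8. Unstable (1 pole(s) in RHP)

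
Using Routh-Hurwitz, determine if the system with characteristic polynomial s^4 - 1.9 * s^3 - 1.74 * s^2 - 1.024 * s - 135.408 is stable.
Routh array:
s^4: [1, -1.74, -135.408]; s^3: [-1.9, -1.024]; s^2: [-2.27895, -135.408]; s^1: [111.868]; s^0: [-135.408]
First column: [1, -1.9, -2.27895, 111.868, -135.408]. Sign changes = 3.
No, unstable (3 RHP root(s))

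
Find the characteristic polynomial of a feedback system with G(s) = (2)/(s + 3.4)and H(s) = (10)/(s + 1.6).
Characteristic poly = G_den * H_den + G_num * H_num = (s^2 + 5*s + 5.44) + (20) = s^2 + 5*s + 25.44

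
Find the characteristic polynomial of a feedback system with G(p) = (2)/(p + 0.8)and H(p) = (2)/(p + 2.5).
Characteristic poly = G_den * H_den + G_num * H_num = (p^2 + 3.3*p + 2) + (4) = p^2 + 3.3*p + 6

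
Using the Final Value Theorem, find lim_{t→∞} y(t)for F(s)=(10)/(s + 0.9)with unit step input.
FVT: lim_{t→∞} y(t) = lim_{s→0} s*Y(s) where Y(s) = F(s)/s.
= lim_{s→0} F(s) = F(0) = num(0)/den(0) = 10/0.9 = 11.11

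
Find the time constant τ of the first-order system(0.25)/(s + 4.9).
First-order system: τ = -1/pole. Pole = -4.9. τ = -1/(-4.9) = 0.2041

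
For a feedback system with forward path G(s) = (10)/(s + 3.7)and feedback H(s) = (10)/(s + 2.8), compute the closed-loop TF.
Closed-loop T = G/(1+GH).
Numerator: G_num * H_den = 10*s + 28.
Denominator: G_den * H_den + G_num * H_num = (s^2 + 6.5*s + 10.36) + (100) = s^2 + 6.5*s + 110.36.
T(s) = (10*s + 28)/(s^2 + 6.5*s + 110.36)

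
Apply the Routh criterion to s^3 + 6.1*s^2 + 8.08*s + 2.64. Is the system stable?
Routh array:
s^3: [1, 8.08]; s^2: [6.1, 2.64]; s^1: [7.64721]; s^0: [2.64]
First column: [1, 6.1, 7.64721, 2.64]. Sign changes = 0.
Yes, stable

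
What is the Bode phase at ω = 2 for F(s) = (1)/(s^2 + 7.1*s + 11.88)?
Substitute s = j*2: F(j2) = 0.0298785 - 0.053842j.
∠F(j2) = atan2(Im, Re) = atan2(-0.053842, 0.0298785) = -60.97°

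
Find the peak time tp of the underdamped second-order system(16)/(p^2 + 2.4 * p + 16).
Standard form: ωn²/(p²+2ζωn·p+ωn²) → ωn = 4, ζ = 0.3.
ωd = ωn·√(1-ζ²) = 4·√(1-0.3²) = 3.816.
tp = π/ωd = π/3.816 = 0.8233 s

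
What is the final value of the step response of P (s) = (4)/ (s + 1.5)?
FVT: lim_{t→∞} y(t) = lim_{s→0} s*Y(s) where Y(s) = P(s)/s.
= lim_{s→0} P(s) = P(0) = num(0)/den(0) = 4/1.5 = 2.667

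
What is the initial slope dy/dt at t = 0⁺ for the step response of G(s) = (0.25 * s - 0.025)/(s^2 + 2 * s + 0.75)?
IVT: y'(0⁺) = lim_{s→∞} s²·Y(s) = lim_{s→∞} s·G(s).
deg(num) = 1, deg(den) = 2, relative degree = 1, so s·G(s) → (leading num)/(leading den) = 0.25/1 = 0.25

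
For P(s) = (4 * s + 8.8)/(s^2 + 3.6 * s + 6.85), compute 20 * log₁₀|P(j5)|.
Substitute s = j*5: P(j5) = 0.306509 - 0.797952j.
|P(j5)| = sqrt(Re² + Im²) = 0.8548.
20*log₁₀(0.8548) = -1.36 dB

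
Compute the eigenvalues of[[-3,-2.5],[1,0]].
Eigenvalues solve det(λI - A) = 0.
Characteristic polynomial: λ^2 + 3*λ + 2.5 = 0.
Roots: -1.5 + 0.5j, -1.5 - 0.5j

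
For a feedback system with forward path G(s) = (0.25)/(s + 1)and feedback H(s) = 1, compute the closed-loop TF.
Closed-loop T = G/(1+GH).
Numerator: G_num * H_den = 0.25.
Denominator: G_den * H_den + G_num * H_num = (s + 1) + (0.25) = s + 1.25.
T(s) = (0.25)/(s + 1.25)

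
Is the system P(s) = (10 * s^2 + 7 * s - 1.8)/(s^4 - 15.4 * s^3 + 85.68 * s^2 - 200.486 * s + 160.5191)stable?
Denominator: s^4 - 15.4*s^3 + 85.68*s^2 - 200.486*s + 160.5191 = (s - 4.7)(s - 4.1)(s - 1.7)(s - 4.9). Poles: 1.7, 4.1, 4.7, 4.9. All Re(p)<0: No (unstable)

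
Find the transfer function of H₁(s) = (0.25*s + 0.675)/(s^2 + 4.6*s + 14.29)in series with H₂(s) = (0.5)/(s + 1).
Series: H = H₁ · H₂ = (n₁·n₂)/(d₁·d₂).
Num: n₁·n₂ = 0.125*s + 0.3375. Den: d₁·d₂ = s^3 + 5.6*s^2 + 18.89*s + 14.29.
H(s) = (0.125*s + 0.3375)/(s^3 + 5.6*s^2 + 18.89*s + 14.29)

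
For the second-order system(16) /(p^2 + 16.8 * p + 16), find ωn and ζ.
Standard form: ωn²/(p²+2ζωn·p+ωn²).
const=16=ωn² → ωn=4, p coeff=16.8=2ζωn → ζ=2.1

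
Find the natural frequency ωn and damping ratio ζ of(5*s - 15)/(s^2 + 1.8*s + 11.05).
Underdamped: complex pole -0.9 + 3.2j. ωn = |pole| = 3.324, ζ = -Re(pole)/ωn = 0.2707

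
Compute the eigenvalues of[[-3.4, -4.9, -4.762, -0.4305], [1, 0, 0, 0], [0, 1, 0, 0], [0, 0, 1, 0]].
Eigenvalues solve det(λI - A) = 0.
Characteristic polynomial: λ^4 + 3.4*λ^3 + 4.9*λ^2 + 4.762*λ + 0.4305 = 0.
Factor: (λ + 0.1)(λ + 2.1)(λ^2 + 1.2*λ + 2.05) = 0.
Roots: -0.1, -0.6 + 1.3j, -0.6 - 1.3j, -2.1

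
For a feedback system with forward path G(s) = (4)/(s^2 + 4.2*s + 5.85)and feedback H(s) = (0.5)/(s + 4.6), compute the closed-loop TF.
Closed-loop T = G/(1+GH).
Numerator: G_num * H_den = 4*s + 18.4.
Denominator: G_den * H_den + G_num * H_num = (s^3 + 8.8*s^2 + 25.17*s + 26.91) + (2) = s^3 + 8.8*s^2 + 25.17*s + 28.91.
T(s) = (4*s + 18.4)/(s^3 + 8.8*s^2 + 25.17*s + 28.91)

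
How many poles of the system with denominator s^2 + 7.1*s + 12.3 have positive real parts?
s^2 + 7.1*s + 12.3 = (s + 4.1)(s + 3). Poles: -3, -4.1. RHP poles (Re>0): 0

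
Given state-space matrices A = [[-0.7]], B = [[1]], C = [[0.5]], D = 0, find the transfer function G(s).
G(s) = C(sI - A)⁻¹B + D.
Characteristic polynomial det(sI - A) = s + 0.7.
Numerator from C·adj(sI-A)·B + D·det(sI-A) = 0.5.
G(s) = (0.5)/(s + 0.7)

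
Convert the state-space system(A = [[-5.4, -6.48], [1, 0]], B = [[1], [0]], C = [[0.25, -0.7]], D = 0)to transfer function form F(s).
F(s) = C(sI - A)⁻¹B + D.
Characteristic polynomial det(sI - A) = s^2 + 5.4*s + 6.48.
Numerator from C·adj(sI-A)·B + D·det(sI-A) = 0.25*s - 0.7.
F(s) = (0.25*s - 0.7)/(s^2 + 5.4*s + 6.48)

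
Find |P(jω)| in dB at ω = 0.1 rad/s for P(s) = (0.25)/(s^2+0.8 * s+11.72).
Substitute s = j*0.1: P(j0.1) = 0.0213483 - 0.000145846j.
|P(j0.1)| = sqrt(Re² + Im²) = 0.02135.
20*log₁₀(0.02135) = -33.41 dB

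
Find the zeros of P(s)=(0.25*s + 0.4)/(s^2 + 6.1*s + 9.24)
Set numerator = 0: 0.25*s + 0.4 = 0 → Zeros: -1.6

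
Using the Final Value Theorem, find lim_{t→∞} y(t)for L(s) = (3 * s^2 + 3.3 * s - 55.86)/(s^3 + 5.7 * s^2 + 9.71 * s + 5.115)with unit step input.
FVT: lim_{t→∞} y(t) = lim_{s→0} s*Y(s) where Y(s) = L(s)/s.
= lim_{s→0} L(s) = L(0) = num(0)/den(0) = -55.86/5.115 = -10.92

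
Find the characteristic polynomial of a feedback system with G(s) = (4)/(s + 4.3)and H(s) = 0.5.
Characteristic poly = G_den * H_den + G_num * H_num = (s + 4.3) + (2) = s + 6.3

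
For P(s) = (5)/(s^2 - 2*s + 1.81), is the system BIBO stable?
Denominator: s^2 - 2*s + 1.81. Poles: 1 + 0.9j, 1 - 0.9j. All Re(p)<0: No (unstable)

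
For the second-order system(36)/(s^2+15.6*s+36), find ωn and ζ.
Standard form: ωn²/(s²+2ζωn·s+ωn²).
const=36=ωn² → ωn=6, s coeff=15.6=2ζωn → ζ=1.3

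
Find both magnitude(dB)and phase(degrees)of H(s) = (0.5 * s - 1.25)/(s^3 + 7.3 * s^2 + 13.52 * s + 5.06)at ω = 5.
Substitute s = j*5: H(j5) = 0.00225131 - 0.0148175j.
|H| = 20*log₁₀(sqrt(Re²+Im²)) = -36.49 dB.
∠H = atan2(Im, Re) = -81.36°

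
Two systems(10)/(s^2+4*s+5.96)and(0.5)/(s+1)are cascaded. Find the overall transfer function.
Series: H = H₁ · H₂ = (n₁·n₂)/(d₁·d₂).
Num: n₁·n₂ = 5. Den: d₁·d₂ = s^3 + 5*s^2 + 9.96*s + 5.96.
H(s) = (5)/(s^3 + 5*s^2 + 9.96*s + 5.96)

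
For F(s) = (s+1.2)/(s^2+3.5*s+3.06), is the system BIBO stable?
Denominator: s^2 + 3.5*s + 3.06 = (s + 1.7)(s + 1.8). Poles: -1.7, -1.8. All Re(p)<0: Yes (stable)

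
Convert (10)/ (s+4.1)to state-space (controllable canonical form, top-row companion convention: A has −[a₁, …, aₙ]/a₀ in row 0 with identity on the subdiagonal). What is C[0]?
Reachable canonical form: C = numerator coefficients (right-aligned, zero-padded to length n).
num = 10, C = [[10]].
C[0] = 10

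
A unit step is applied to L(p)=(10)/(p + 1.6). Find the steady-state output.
FVT: lim_{t→∞} y(t) = lim_{p→0} p*Y(p) where Y(p) = L(p)/p.
= lim_{p→0} L(p) = L(0) = num(0)/den(0) = 10/1.6 = 6.25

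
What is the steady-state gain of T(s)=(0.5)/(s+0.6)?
DC gain = T(0) = num(0)/den(0) = 0.5/0.6 = 0.8333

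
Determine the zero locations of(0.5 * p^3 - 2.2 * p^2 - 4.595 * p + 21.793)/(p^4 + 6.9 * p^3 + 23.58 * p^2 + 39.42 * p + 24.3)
Set numerator = 0: 0.5*p^3 - 2.2*p^2 - 4.595*p + 21.793 = 0.5*(p - 3.8)(p + 3.1)(p - 3.7) = 0 → Zeros: -3.1, 3.7, 3.8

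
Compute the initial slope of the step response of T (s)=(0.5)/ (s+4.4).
IVT: y'(0⁺) = lim_{s→∞} s²·Y(s) = lim_{s→∞} s·T(s).
deg(num) = 0, deg(den) = 1, relative degree = 1, so s·T(s) → (leading num)/(leading den) = 0.5/1 = 0.5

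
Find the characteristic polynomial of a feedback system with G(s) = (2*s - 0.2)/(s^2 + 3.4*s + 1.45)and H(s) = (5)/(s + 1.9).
Characteristic poly = G_den * H_den + G_num * H_num = (s^3 + 5.3*s^2 + 7.91*s + 2.755) + (10*s - 1) = s^3 + 5.3*s^2 + 17.91*s + 1.755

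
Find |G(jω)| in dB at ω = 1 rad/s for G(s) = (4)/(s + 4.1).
Substitute s = j*1: G(j1) = 0.920831 - 0.224593j.
|G(j1)| = sqrt(Re² + Im²) = 0.9478.
20*log₁₀(0.9478) = -0.47 dB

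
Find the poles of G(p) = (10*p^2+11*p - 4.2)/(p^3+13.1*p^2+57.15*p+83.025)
Set denominator = 0: p^3 + 13.1*p^2 + 57.15*p + 83.025 = (p + 4.1)(p + 4.5)(p + 4.5) = 0 → Poles: -4.1, -4.5, -4.5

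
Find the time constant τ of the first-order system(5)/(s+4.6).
First-order system: τ = -1/pole. Pole = -4.6. τ = -1/(-4.6) = 0.2174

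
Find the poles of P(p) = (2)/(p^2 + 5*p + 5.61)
Set denominator = 0: p^2 + 5*p + 5.61 = (p + 3.3)(p + 1.7) = 0 → Poles: -1.7, -3.3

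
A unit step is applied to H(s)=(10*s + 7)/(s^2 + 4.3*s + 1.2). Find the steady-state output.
FVT: lim_{t→∞} y(t) = lim_{s→0} s*Y(s) where Y(s) = H(s)/s.
= lim_{s→0} H(s) = H(0) = num(0)/den(0) = 7/1.2 = 5.833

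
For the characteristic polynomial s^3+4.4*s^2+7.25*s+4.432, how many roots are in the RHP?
s^3 + 4.4*s^2 + 7.25*s + 4.432 = (s + 1.6)(s^2 + 2.8*s + 2.77). Poles: -1.4 + 0.9j, -1.4 - 0.9j, -1.6. RHP poles (Re>0): 0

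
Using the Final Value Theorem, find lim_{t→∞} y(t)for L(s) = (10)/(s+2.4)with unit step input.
FVT: lim_{t→∞} y(t) = lim_{s→0} s*Y(s) where Y(s) = L(s)/s.
= lim_{s→0} L(s) = L(0) = num(0)/den(0) = 10/2.4 = 4.167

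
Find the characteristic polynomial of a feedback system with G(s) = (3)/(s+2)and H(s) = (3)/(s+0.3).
Characteristic poly = G_den * H_den + G_num * H_num = (s^2 + 2.3*s + 0.6) + (9) = s^2 + 2.3*s + 9.6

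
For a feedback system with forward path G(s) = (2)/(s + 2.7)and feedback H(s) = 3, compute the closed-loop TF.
Closed-loop T = G/(1+GH).
Numerator: G_num * H_den = 2.
Denominator: G_den * H_den + G_num * H_num = (s + 2.7) + (6) = s + 8.7.
T(s) = (2)/(s + 8.7)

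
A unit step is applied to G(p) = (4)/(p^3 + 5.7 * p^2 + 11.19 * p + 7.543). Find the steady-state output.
FVT: lim_{t→∞} y(t) = lim_{p→0} p*Y(p) where Y(p) = G(p)/p.
= lim_{p→0} G(p) = G(0) = num(0)/den(0) = 4/7.543 = 0.5303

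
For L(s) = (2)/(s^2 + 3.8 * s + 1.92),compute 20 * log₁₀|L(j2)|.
Substitute s = j*2: L(j2) = -0.0670034 - 0.24482j.
|L(j2)| = sqrt(Re² + Im²) = 0.2538.
20*log₁₀(0.2538) = -11.91 dB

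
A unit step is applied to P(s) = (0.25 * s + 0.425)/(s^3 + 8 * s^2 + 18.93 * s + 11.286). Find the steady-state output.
FVT: lim_{t→∞} y(t) = lim_{s→0} s*Y(s) where Y(s) = P(s)/s.
= lim_{s→0} P(s) = P(0) = num(0)/den(0) = 0.425/11.286 = 0.03766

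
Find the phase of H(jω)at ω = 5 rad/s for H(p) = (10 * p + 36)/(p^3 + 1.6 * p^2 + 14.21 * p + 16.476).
Substitute p = j*5: H(j5) = -1.02321 + 0.221133j.
∠H(j5) = atan2(Im, Re) = atan2(0.221133, -1.02321) = 167.80° (principal value).
Summing the individual angle contributions Σ∠(j5 − zᵢ) − Σ∠(j5 − pₖ) over the 1 zero(s) and 3 pole(s), each followed continuously from ω = 0 (DC phase referenced to (−180°, 180°]), gives -192.20°, i.e. the principal value - 360°. Continuous Bode phase = -192.20°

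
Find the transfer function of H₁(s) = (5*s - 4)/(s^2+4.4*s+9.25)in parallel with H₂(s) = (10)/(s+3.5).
Parallel: H = H₁ + H₂ = (n₁·d₂ + n₂·d₁)/(d₁·d₂).
n₁·d₂ = 5*s^2 + 13.5*s - 14. n₂·d₁ = 10*s^2 + 44*s + 92.5. Sum = 15*s^2 + 57.5*s + 78.5. d₁·d₂ = s^3 + 7.9*s^2 + 24.65*s + 32.375.
H(s) = (15*s^2 + 57.5*s + 78.5)/(s^3 + 7.9*s^2 + 24.65*s + 32.375)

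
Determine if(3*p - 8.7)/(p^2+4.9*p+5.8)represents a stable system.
Denominator: p^2 + 4.9*p + 5.8 = (p + 2)(p + 2.9). Poles: -2, -2.9. All Re(p)<0: Yes (stable)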